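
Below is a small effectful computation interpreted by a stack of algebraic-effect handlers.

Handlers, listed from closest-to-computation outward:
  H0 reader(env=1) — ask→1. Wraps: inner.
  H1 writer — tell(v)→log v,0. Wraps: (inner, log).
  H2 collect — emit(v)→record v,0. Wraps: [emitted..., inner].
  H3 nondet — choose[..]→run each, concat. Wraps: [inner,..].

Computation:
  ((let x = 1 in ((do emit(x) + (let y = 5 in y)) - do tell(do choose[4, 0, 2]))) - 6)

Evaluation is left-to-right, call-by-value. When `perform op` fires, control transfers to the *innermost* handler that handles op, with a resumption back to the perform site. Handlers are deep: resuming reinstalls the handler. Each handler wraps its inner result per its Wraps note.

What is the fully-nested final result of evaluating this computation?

Working:
emit(1) @ H2 ⇒ out+=1
choose[4, 0, 2] @ H3
  branch[0] choose=4:
    tell(4) @ H1 ⇒ log+=4
    H0 returns -1
    H1 returns (-1, (4))
    H2 returns [1, (-1, (4))]
    H3 returns [[1, (-1, (4))]]
  branch[1] choose=0:
    tell(0) @ H1 ⇒ log+=0
    H0 returns -1
    H1 returns (-1, (0))
    H2 returns [1, (-1, (0))]
    H3 returns [[1, (-1, (0))]]
  branch[2] choose=2:
    tell(2) @ H1 ⇒ log+=2
    H0 returns -1
    H1 returns (-1, (2))
    H2 returns [1, (-1, (2))]
    H3 returns [[1, (-1, (2))]]
= [[1, (-1, (4))], [1, (-1, (0))], [1, (-1, (2))]]

Answer: [[1, (-1, (4))], [1, (-1, (0))], [1, (-1, (2))]]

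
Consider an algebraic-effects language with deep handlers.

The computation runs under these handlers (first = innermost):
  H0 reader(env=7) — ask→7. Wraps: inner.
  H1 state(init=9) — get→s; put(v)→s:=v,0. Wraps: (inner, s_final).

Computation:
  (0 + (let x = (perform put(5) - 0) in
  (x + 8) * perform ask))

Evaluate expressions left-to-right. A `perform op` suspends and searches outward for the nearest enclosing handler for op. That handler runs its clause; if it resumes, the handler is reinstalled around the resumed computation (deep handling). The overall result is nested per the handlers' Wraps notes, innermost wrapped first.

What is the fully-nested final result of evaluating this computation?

Answer: (56, 5)

Working:
put(5) @ H1 ⇒ s:=5
ask @ H0 ⇒ 7
H0 returns 56
H1 returns (56, 5)
= (56, 5)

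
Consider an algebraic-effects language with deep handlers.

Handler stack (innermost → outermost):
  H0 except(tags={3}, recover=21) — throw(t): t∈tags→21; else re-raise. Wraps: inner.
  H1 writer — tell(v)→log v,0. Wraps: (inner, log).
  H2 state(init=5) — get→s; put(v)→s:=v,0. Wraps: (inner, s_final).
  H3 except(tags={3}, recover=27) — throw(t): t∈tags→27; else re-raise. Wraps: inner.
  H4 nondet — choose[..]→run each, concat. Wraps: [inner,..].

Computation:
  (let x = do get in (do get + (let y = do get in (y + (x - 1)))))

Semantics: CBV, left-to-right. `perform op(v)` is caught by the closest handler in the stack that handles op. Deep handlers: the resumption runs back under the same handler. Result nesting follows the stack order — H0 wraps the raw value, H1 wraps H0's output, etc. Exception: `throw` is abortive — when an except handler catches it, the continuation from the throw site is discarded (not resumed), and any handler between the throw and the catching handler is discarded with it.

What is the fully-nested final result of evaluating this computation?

Answer: [((14, ()), 5)]

Evaluation trace:
get @ H2 ⇒ 5
get @ H2 ⇒ 5
get @ H2 ⇒ 5
H0 returns 14
H1 returns (14, ())
H2 returns ((14, ()), 5)
H3 returns ((14, ()), 5)
H4 returns [((14, ()), 5)]
= [((14, ()), 5)]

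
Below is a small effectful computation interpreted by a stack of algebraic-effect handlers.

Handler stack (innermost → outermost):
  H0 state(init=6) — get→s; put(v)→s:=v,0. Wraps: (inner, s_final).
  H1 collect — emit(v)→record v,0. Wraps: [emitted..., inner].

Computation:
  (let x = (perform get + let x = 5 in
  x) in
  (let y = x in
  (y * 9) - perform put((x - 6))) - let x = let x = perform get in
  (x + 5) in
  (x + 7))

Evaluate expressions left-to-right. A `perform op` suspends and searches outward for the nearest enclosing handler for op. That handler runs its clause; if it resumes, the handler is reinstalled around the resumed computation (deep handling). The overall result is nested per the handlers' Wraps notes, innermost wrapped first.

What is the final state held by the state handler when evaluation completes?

Working:
get @ H0 ⇒ 6
put(5) @ H0 ⇒ s:=5
get @ H0 ⇒ 5
H0 returns (82, 5)
H1 returns [(82, 5)]
= [(82, 5)]

Answer: 5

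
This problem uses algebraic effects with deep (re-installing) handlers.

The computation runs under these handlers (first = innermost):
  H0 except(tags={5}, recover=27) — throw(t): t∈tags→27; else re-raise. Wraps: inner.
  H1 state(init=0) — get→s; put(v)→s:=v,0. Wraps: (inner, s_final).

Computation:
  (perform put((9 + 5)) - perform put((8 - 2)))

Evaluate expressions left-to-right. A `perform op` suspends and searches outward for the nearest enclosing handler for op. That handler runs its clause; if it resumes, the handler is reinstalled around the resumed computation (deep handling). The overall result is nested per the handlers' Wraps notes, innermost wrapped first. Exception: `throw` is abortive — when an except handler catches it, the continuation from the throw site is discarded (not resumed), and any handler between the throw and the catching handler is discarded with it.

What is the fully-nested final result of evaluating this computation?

Working:
put(14) @ H1 ⇒ s:=14
put(6) @ H1 ⇒ s:=6
H0 returns 0
H1 returns (0, 6)
= (0, 6)

Answer: (0, 6)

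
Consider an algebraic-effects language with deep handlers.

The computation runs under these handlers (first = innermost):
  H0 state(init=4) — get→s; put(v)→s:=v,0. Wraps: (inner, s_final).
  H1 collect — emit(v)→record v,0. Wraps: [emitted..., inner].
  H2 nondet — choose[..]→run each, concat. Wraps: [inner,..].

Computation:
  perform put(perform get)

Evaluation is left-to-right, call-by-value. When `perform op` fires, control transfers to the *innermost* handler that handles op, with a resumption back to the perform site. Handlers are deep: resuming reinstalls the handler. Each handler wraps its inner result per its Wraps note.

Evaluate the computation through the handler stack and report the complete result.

Answer: [[(0, 4)]]

Evaluation trace:
get @ H0 ⇒ 4
put(4) @ H0 ⇒ s:=4
H0 returns (0, 4)
H1 returns [(0, 4)]
H2 returns [[(0, 4)]]
= [[(0, 4)]]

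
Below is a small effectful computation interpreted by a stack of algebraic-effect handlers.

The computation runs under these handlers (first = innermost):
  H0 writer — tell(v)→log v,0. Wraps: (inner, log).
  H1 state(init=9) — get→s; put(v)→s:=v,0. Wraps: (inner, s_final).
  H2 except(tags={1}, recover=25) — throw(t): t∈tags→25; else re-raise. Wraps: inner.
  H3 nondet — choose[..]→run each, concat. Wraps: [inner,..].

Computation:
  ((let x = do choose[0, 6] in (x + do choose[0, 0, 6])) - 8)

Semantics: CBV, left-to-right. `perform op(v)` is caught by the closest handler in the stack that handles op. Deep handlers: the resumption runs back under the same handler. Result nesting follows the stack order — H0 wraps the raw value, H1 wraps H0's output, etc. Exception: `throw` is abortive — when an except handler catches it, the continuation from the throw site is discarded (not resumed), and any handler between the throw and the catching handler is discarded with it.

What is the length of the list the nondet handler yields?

Answer: 6

Step-by-step:
choose[0, 6] @ H3
  branch[0] choose=0:
    choose[0, 0, 6] @ H3
      branch[0] choose=0:
        H0 returns (-8, ())
        H1 returns ((-8, ()), 9)
        H2 returns ((-8, ()), 9)
        H3 returns [((-8, ()), 9)]
      branch[1] choose=0:
        H0 returns (-8, ())
        H1 returns ((-8, ()), 9)
        H2 returns ((-8, ()), 9)
        H3 returns [((-8, ()), 9)]
      branch[2] choose=6:
        H0 returns (-2, ())
        H1 returns ((-2, ()), 9)
        H2 returns ((-2, ()), 9)
        H3 returns [((-2, ()), 9)]
  branch[1] choose=6:
    choose[0, 0, 6] @ H3
      branch[0] choose=0:
        H0 returns (-2, ())
        H1 returns ((-2, ()), 9)
        H2 returns ((-2, ()), 9)
        H3 returns [((-2, ()), 9)]
      branch[1] choose=0:
        H0 returns (-2, ())
        H1 returns ((-2, ()), 9)
        H2 returns ((-2, ()), 9)
        H3 returns [((-2, ()), 9)]
      branch[2] choose=6:
        H0 returns (4, ())
        H1 returns ((4, ()), 9)
        H2 returns ((4, ()), 9)
        H3 returns [((4, ()), 9)]
= [((-8, ()), 9), ((-8, ()), 9), ((-2, ()), 9), ((-2, ()), 9), ((-2, ()), 9), ((4, ()), 9)]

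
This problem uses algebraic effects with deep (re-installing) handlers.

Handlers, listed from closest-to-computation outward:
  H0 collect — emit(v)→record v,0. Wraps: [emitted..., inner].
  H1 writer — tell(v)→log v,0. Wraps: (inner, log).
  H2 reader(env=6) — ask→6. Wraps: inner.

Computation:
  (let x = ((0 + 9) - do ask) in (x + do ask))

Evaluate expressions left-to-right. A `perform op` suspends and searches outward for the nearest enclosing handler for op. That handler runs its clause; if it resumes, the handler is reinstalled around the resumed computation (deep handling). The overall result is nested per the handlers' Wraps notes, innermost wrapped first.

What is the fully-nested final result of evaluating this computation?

Step-by-step:
ask @ H2 ⇒ 6
ask @ H2 ⇒ 6
H0 returns [9]
H1 returns ([9], ())
H2 returns ([9], ())
= ([9], ())

Answer: ([9], ())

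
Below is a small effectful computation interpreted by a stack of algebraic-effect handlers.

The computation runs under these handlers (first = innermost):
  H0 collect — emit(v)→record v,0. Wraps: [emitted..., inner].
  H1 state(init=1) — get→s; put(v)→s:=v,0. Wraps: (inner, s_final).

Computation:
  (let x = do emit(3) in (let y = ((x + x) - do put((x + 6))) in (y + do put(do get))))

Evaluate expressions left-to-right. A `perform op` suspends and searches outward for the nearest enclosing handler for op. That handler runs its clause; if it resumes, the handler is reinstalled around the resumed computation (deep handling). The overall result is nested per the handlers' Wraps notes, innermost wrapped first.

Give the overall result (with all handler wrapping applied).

Answer: ([3, 0], 6)

Working:
emit(3) @ H0 ⇒ out+=3
put(6) @ H1 ⇒ s:=6
get @ H1 ⇒ 6
put(6) @ H1 ⇒ s:=6
H0 returns [3, 0]
H1 returns ([3, 0], 6)
= ([3, 0], 6)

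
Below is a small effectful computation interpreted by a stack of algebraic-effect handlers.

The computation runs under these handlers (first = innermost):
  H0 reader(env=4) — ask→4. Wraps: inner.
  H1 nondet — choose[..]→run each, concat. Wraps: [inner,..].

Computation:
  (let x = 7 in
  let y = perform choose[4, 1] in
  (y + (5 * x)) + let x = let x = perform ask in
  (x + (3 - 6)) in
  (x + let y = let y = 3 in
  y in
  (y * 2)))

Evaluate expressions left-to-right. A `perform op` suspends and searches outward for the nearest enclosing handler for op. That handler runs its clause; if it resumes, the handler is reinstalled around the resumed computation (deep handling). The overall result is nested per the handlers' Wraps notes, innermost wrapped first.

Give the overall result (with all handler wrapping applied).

Answer: [46, 43]

Step-by-step:
choose[4, 1] @ H1
  branch[0] choose=4:
    ask @ H0 ⇒ 4
    H0 returns 46
    H1 returns [46]
  branch[1] choose=1:
    ask @ H0 ⇒ 4
    H0 returns 43
    H1 returns [43]
= [46, 43]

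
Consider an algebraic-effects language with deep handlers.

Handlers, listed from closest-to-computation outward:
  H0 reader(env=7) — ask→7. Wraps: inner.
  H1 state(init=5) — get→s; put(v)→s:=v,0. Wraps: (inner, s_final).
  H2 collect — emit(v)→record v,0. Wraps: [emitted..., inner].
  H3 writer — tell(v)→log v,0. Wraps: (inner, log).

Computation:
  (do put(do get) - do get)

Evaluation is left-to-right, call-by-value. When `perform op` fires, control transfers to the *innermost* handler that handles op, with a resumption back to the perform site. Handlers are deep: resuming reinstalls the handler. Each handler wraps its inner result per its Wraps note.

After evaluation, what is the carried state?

Answer: 5

Working:
get @ H1 ⇒ 5
put(5) @ H1 ⇒ s:=5
get @ H1 ⇒ 5
H0 returns -5
H1 returns (-5, 5)
H2 returns [(-5, 5)]
H3 returns ([(-5, 5)], ())
= ([(-5, 5)], ())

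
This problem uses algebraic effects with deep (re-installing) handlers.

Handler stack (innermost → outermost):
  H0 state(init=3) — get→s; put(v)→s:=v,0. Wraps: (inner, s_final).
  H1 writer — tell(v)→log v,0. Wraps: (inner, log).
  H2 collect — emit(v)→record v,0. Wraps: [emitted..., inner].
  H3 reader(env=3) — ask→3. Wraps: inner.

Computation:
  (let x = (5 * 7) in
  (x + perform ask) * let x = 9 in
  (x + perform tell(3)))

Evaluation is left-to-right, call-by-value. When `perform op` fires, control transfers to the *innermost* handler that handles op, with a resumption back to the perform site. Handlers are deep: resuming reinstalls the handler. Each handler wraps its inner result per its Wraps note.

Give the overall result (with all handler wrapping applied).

Evaluation trace:
ask @ H3 ⇒ 3
tell(3) @ H1 ⇒ log+=3
H0 returns (342, 3)
H1 returns ((342, 3), (3))
H2 returns [((342, 3), (3))]
H3 returns [((342, 3), (3))]
= [((342, 3), (3))]

Answer: [((342, 3), (3))]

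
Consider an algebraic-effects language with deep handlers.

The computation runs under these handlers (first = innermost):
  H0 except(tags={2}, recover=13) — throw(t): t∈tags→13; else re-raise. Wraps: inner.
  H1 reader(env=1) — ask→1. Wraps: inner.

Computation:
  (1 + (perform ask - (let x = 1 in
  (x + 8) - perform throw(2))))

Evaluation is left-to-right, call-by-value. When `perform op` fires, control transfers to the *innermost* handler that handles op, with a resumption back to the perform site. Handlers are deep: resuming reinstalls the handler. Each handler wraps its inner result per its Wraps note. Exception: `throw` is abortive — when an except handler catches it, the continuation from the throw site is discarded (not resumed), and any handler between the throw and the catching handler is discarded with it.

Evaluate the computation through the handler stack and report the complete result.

Working:
ask @ H1 ⇒ 1
throw(2) @ H0 caught ⇒ 13
H1 returns 13
= 13

Answer: 13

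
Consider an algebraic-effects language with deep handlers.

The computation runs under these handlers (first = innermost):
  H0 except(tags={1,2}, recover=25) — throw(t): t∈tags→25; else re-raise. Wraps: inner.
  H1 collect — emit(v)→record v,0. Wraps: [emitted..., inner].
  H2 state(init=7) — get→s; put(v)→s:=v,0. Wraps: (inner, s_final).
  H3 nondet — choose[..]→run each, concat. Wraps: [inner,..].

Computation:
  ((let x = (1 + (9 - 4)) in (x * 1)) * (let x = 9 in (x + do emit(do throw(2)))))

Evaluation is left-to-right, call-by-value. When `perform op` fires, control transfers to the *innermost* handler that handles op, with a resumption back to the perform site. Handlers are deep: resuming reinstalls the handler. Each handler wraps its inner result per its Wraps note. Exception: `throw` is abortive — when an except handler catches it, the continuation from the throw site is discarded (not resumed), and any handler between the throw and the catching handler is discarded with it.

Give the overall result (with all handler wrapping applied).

Working:
throw(2) @ H0 caught ⇒ 25
H1 returns [25]
H2 returns ([25], 7)
H3 returns [([25], 7)]
= [([25], 7)]

Answer: [([25], 7)]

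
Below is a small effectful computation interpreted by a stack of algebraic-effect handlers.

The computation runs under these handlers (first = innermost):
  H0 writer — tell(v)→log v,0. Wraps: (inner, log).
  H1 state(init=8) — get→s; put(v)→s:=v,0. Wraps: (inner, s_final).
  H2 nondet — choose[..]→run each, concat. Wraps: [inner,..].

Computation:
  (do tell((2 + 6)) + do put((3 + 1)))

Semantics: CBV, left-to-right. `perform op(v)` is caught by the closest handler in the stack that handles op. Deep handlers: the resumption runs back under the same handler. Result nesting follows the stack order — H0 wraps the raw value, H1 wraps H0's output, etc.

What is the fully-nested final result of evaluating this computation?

Evaluation trace:
tell(8) @ H0 ⇒ log+=8
put(4) @ H1 ⇒ s:=4
H0 returns (0, (8))
H1 returns ((0, (8)), 4)
H2 returns [((0, (8)), 4)]
= [((0, (8)), 4)]

Answer: [((0, (8)), 4)]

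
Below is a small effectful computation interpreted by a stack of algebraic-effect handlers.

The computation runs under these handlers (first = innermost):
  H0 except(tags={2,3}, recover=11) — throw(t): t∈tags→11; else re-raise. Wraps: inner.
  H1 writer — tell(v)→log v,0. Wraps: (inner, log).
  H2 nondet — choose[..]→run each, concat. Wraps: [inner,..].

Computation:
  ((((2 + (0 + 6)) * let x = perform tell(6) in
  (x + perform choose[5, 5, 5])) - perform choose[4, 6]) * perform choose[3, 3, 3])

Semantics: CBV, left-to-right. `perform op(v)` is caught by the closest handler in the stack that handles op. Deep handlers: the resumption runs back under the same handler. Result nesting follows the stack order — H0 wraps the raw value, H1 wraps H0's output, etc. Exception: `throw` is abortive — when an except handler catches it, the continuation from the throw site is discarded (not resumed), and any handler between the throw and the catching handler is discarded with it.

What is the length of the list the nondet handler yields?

Answer: 18

Working:
tell(6) @ H1 ⇒ log+=6
choose[5, 5, 5] @ H2
  branch[0] choose=5:
    choose[4, 6] @ H2
      branch[0] choose=4:
        choose[3, 3, 3] @ H2
          branch[0] choose=3:
            H0 returns 108
            H1 returns (108, (6))
            H2 returns [(108, (6))]
          branch[1] choose=3:
            H0 returns 108
            H1 returns (108, (6))
            H2 returns [(108, (6))]
          branch[2] choose=3:
            H0 returns 108
            H1 returns (108, (6))
            H2 returns [(108, (6))]
      branch[1] choose=6:
        choose[3, 3, 3] @ H2
          branch[0] choose=3:
            H0 returns 102
            H1 returns (102, (6))
            H2 returns [(102, (6))]
          branch[1] choose=3:
            H0 returns 102
            H1 returns (102, (6))
            H2 returns [(102, (6))]
          branch[2] choose=3:
            H0 returns 102
            H1 returns (102, (6))
            H2 returns [(102, (6))]
  branch[1] choose=5:
    choose[4, 6] @ H2
      branch[0] choose=4:
        choose[3, 3, 3] @ H2
          branch[0] choose=3:
            H0 returns 108
            H1 returns (108, (6))
            H2 returns [(108, (6))]
          branch[1] choose=3:
            H0 returns 108
            H1 returns (108, (6))
            H2 returns [(108, (6))]
          branch[2] choose=3:
            H0 returns 108
            H1 returns (108, (6))
            H2 returns [(108, (6))]
      branch[1] choose=6:
        choose[3, 3, 3] @ H2
          branch[0] choose=3:
            H0 returns 102
            H1 returns (102, (6))
            H2 returns [(102, (6))]
          branch[1] choose=3:
            H0 returns 102
            H1 returns (102, (6))
            H2 returns [(102, (6))]
          branch[2] choose=3:
            H0 returns 102
            H1 returns (102, (6))
            H2 returns [(102, (6))]
  branch[2] choose=5:
    choose[4, 6] @ H2
      branch[0] choose=4:
        choose[3, 3, 3] @ H2
          branch[0] choose=3:
            H0 returns 108
            H1 returns (108, (6))
            H2 returns [(108, (6))]
          branch[1] choose=3:
            H0 returns 108
            H1 returns (108, (6))
            H2 returns [(108, (6))]
          branch[2] choose=3:
            H0 returns 108
            H1 returns (108, (6))
            H2 returns [(108, (6))]
      branch[1] choose=6:
        choose[3, 3, 3] @ H2
          branch[0] choose=3:
            H0 returns 102
            H1 returns (102, (6))
            H2 returns [(102, (6))]
          branch[1] choose=3:
            H0 returns 102
            H1 returns (102, (6))
            H2 returns [(102, (6))]
          branch[2] choose=3:
            H0 returns 102
            H1 returns (102, (6))
            H2 returns [(102, (6))]
= [(108, (6)), (108, (6)), (108, (6)), (102, (6)), (102, (6)), (102, (6)), (108, (6)), (108, (6)), (108, (6)), (102, (6)), (102, (6)), (102, (6)), (108, (6)), (108, (6)), (108, (6)), (102, (6)), (102, (6)), (102, (6))]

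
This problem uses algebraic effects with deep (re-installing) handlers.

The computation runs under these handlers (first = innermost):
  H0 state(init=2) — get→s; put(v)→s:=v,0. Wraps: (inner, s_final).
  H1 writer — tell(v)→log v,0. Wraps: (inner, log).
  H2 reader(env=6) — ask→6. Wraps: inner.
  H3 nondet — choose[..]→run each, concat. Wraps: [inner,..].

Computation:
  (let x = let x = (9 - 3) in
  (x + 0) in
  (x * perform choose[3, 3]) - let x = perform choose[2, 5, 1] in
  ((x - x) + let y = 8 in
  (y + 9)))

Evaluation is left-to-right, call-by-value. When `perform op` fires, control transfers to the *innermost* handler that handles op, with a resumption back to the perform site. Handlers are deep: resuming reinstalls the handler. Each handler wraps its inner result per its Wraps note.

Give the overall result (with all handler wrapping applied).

Answer: [((1, 2), ()), ((1, 2), ()), ((1, 2), ()), ((1, 2), ()), ((1, 2), ()), ((1, 2), ())]

Evaluation trace:
choose[3, 3] @ H3
  branch[0] choose=3:
    choose[2, 5, 1] @ H3
      branch[0] choose=2:
        H0 returns (1, 2)
        H1 returns ((1, 2), ())
        H2 returns ((1, 2), ())
        H3 returns [((1, 2), ())]
      branch[1] choose=5:
        H0 returns (1, 2)
        H1 returns ((1, 2), ())
        H2 returns ((1, 2), ())
        H3 returns [((1, 2), ())]
      branch[2] choose=1:
        H0 returns (1, 2)
        H1 returns ((1, 2), ())
        H2 returns ((1, 2), ())
        H3 returns [((1, 2), ())]
  branch[1] choose=3:
    choose[2, 5, 1] @ H3
      branch[0] choose=2:
        H0 returns (1, 2)
        H1 returns ((1, 2), ())
        H2 returns ((1, 2), ())
        H3 returns [((1, 2), ())]
      branch[1] choose=5:
        H0 returns (1, 2)
        H1 returns ((1, 2), ())
        H2 returns ((1, 2), ())
        H3 returns [((1, 2), ())]
      branch[2] choose=1:
        H0 returns (1, 2)
        H1 returns ((1, 2), ())
        H2 returns ((1, 2), ())
        H3 returns [((1, 2), ())]
= [((1, 2), ()), ((1, 2), ()), ((1, 2), ()), ((1, 2), ()), ((1, 2), ()), ((1, 2), ())]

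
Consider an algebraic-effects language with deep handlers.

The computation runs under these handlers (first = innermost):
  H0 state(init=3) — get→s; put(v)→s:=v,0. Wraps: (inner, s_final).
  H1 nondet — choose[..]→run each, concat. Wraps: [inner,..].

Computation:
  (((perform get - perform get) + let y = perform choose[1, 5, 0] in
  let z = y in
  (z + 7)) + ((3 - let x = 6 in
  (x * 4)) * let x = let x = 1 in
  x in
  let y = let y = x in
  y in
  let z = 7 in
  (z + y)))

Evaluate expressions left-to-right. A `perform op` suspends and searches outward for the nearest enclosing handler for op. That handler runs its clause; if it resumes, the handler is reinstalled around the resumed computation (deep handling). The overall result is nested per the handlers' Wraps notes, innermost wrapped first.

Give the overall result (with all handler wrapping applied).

Answer: [(-160, 3), (-156, 3), (-161, 3)]

Step-by-step:
get @ H0 ⇒ 3
get @ H0 ⇒ 3
choose[1, 5, 0] @ H1
  branch[0] choose=1:
    H0 returns (-160, 3)
    H1 returns [(-160, 3)]
  branch[1] choose=5:
    H0 returns (-156, 3)
    H1 returns [(-156, 3)]
  branch[2] choose=0:
    H0 returns (-161, 3)
    H1 returns [(-161, 3)]
= [(-160, 3), (-156, 3), (-161, 3)]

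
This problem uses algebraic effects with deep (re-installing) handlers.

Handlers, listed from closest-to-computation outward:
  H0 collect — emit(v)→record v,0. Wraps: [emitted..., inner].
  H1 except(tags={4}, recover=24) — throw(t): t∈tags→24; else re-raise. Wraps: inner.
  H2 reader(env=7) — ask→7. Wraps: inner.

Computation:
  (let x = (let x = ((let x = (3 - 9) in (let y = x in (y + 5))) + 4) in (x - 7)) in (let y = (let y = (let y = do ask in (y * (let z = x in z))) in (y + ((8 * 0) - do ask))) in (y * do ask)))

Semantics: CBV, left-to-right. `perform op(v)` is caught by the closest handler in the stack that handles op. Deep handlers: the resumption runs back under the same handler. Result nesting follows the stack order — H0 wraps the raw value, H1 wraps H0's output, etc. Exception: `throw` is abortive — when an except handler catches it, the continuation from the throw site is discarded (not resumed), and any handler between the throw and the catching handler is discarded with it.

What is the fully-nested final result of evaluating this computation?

Answer: [-245]

Step-by-step:
ask @ H2 ⇒ 7
ask @ H2 ⇒ 7
ask @ H2 ⇒ 7
H0 returns [-245]
H1 returns [-245]
H2 returns [-245]
= [-245]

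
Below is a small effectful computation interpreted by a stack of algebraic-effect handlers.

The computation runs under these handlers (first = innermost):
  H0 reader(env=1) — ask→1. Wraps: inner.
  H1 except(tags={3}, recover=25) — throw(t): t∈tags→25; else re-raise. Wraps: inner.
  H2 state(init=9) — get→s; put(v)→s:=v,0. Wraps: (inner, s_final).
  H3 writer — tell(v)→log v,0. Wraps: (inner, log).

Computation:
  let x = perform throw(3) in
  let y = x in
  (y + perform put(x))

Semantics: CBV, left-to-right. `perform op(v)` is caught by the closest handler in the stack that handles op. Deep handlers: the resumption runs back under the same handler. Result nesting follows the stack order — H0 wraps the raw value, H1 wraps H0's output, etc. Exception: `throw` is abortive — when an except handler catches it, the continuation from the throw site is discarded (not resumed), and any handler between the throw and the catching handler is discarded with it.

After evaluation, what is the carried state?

Evaluation trace:
throw(3) @ H1 caught ⇒ 25
H2 returns (25, 9)
H3 returns ((25, 9), ())
= ((25, 9), ())

Answer: 9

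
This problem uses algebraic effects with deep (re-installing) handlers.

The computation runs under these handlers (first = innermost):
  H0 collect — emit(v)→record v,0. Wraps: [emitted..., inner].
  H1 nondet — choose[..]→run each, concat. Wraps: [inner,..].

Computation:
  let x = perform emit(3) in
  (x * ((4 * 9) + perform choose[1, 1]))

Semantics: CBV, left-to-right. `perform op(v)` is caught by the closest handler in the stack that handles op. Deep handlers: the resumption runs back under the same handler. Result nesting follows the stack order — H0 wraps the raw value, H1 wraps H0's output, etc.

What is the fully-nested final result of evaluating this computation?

Working:
emit(3) @ H0 ⇒ out+=3
choose[1, 1] @ H1
  branch[0] choose=1:
    H0 returns [3, 0]
    H1 returns [[3, 0]]
  branch[1] choose=1:
    H0 returns [3, 0]
    H1 returns [[3, 0]]
= [[3, 0], [3, 0]]

Answer: [[3, 0], [3, 0]]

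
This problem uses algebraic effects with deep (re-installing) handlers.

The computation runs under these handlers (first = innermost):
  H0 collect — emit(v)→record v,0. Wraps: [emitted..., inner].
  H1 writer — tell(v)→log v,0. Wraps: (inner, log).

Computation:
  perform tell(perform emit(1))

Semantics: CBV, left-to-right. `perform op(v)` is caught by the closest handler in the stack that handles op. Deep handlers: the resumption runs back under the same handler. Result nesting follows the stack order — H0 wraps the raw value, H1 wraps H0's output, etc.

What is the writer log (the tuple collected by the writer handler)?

Answer: (0)

Step-by-step:
emit(1) @ H0 ⇒ out+=1
tell(0) @ H1 ⇒ log+=0
H0 returns [1, 0]
H1 returns ([1, 0], (0))
= ([1, 0], (0))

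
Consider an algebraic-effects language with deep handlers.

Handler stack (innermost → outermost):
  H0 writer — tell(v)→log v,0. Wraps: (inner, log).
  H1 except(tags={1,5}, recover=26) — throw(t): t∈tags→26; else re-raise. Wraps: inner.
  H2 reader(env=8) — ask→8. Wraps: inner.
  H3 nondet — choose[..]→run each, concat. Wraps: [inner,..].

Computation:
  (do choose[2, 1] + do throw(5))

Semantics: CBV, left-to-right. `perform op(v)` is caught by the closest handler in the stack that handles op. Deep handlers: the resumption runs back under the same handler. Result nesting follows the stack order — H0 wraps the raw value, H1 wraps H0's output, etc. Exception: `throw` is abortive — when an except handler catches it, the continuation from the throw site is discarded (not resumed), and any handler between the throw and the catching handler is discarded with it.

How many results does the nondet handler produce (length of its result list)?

Evaluation trace:
choose[2, 1] @ H3
  branch[0] choose=2:
    throw(5) @ H1 caught ⇒ 26
    H2 returns 26
    H3 returns [26]
  branch[1] choose=1:
    throw(5) @ H1 caught ⇒ 26
    H2 returns 26
    H3 returns [26]
= [26, 26]

Answer: 2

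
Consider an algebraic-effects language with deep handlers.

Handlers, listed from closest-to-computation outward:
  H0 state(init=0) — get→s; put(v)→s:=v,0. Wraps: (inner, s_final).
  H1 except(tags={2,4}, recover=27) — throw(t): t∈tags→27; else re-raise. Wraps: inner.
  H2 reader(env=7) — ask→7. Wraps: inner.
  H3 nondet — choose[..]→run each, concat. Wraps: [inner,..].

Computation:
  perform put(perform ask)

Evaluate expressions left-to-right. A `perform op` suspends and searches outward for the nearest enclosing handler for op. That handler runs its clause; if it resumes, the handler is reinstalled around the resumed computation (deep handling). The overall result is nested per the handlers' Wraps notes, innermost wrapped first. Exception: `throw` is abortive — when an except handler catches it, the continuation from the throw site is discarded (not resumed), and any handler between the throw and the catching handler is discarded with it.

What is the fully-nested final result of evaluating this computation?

Evaluation trace:
ask @ H2 ⇒ 7
put(7) @ H0 ⇒ s:=7
H0 returns (0, 7)
H1 returns (0, 7)
H2 returns (0, 7)
H3 returns [(0, 7)]
= [(0, 7)]

Answer: [(0, 7)]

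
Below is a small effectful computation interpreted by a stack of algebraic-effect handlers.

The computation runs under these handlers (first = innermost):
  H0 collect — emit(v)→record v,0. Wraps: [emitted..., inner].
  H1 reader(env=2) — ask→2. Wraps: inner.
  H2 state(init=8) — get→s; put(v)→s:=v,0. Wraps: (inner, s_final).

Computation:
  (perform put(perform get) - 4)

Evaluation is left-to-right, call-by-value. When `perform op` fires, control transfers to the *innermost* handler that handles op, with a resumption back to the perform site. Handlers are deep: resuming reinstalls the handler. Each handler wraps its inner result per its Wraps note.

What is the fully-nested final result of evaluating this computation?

Answer: ([-4], 8)

Evaluation trace:
get @ H2 ⇒ 8
put(8) @ H2 ⇒ s:=8
H0 returns [-4]
H1 returns [-4]
H2 returns ([-4], 8)
= ([-4], 8)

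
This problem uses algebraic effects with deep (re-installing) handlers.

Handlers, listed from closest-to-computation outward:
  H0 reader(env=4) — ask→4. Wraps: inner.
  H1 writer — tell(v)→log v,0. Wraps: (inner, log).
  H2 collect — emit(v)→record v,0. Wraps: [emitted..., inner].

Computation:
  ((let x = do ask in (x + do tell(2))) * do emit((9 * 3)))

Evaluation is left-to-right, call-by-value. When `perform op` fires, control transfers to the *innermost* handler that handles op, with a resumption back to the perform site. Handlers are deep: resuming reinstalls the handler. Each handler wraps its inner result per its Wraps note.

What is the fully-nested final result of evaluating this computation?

Answer: [27, (0, (2))]

Evaluation trace:
ask @ H0 ⇒ 4
tell(2) @ H1 ⇒ log+=2
emit(27) @ H2 ⇒ out+=27
H0 returns 0
H1 returns (0, (2))
H2 returns [27, (0, (2))]
= [27, (0, (2))]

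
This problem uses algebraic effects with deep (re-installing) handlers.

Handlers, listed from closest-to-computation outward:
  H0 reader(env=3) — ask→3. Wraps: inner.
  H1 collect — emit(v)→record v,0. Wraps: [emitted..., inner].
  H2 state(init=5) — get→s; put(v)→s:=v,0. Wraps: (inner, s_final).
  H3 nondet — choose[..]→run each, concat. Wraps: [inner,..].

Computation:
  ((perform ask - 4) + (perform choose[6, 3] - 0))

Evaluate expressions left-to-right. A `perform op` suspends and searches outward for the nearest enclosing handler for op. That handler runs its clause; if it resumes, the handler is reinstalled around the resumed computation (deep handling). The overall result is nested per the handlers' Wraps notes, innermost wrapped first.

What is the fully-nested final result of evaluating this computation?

Answer: [([5], 5), ([2], 5)]

Evaluation trace:
ask @ H0 ⇒ 3
choose[6, 3] @ H3
  branch[0] choose=6:
    H0 returns 5
    H1 returns [5]
    H2 returns ([5], 5)
    H3 returns [([5], 5)]
  branch[1] choose=3:
    H0 returns 2
    H1 returns [2]
    H2 returns ([2], 5)
    H3 returns [([2], 5)]
= [([5], 5), ([2], 5)]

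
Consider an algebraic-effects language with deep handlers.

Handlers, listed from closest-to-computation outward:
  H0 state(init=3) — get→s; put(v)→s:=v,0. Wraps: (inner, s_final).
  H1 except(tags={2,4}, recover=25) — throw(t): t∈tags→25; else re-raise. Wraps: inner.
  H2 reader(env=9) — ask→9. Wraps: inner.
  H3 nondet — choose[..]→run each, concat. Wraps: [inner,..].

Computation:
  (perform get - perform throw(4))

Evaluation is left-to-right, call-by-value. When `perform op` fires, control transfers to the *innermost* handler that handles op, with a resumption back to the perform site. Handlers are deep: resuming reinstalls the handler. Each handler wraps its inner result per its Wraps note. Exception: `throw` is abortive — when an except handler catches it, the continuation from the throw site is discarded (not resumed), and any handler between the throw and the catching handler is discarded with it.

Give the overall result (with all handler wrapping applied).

Answer: [25]

Evaluation trace:
get @ H0 ⇒ 3
throw(4) @ H1 caught ⇒ 25
H2 returns 25
H3 returns [25]
= [25]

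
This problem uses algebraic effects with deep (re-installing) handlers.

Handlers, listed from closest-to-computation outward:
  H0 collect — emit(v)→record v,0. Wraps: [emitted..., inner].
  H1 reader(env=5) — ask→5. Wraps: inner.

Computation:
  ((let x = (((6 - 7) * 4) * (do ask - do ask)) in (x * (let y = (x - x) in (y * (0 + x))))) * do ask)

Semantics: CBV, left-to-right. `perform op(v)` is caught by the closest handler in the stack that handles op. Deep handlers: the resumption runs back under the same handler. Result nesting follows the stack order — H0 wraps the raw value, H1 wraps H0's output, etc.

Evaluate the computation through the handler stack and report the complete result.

Working:
ask @ H1 ⇒ 5
ask @ H1 ⇒ 5
ask @ H1 ⇒ 5
H0 returns [0]
H1 returns [0]
= [0]

Answer: [0]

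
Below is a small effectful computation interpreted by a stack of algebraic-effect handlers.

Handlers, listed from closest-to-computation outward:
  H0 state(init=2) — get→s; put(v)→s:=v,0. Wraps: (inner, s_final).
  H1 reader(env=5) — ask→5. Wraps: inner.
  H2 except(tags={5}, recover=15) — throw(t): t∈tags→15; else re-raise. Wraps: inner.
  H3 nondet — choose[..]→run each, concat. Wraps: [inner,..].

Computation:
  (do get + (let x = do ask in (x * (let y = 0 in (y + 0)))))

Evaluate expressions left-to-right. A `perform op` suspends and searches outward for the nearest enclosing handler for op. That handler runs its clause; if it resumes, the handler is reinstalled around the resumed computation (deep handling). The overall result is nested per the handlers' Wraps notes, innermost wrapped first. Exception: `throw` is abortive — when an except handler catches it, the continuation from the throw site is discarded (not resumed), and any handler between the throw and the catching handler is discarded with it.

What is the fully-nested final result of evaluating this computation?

Working:
get @ H0 ⇒ 2
ask @ H1 ⇒ 5
H0 returns (2, 2)
H1 returns (2, 2)
H2 returns (2, 2)
H3 returns [(2, 2)]
= [(2, 2)]

Answer: [(2, 2)]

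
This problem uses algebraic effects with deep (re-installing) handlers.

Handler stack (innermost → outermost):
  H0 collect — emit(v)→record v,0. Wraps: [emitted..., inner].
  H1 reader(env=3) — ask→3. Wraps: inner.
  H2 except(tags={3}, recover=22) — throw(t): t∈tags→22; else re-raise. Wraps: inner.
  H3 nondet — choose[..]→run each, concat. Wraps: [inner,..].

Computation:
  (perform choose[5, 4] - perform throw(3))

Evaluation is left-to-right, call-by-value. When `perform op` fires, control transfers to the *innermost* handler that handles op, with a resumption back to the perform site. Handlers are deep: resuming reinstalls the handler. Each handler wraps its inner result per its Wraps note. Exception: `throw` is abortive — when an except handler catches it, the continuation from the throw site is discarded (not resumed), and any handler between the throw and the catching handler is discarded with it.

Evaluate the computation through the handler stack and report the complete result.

Answer: [22, 22]

Evaluation trace:
choose[5, 4] @ H3
  branch[0] choose=5:
    throw(3) @ H2 caught ⇒ 22
    H3 returns [22]
  branch[1] choose=4:
    throw(3) @ H2 caught ⇒ 22
    H3 returns [22]
= [22, 22]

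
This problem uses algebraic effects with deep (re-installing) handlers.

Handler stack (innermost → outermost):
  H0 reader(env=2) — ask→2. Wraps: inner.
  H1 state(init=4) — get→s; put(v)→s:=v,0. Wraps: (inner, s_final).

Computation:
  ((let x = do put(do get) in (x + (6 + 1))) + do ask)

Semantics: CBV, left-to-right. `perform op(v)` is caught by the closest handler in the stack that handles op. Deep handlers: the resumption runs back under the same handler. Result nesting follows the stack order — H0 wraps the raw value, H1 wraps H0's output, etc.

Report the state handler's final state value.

Working:
get @ H1 ⇒ 4
put(4) @ H1 ⇒ s:=4
ask @ H0 ⇒ 2
H0 returns 9
H1 returns (9, 4)
= (9, 4)

Answer: 4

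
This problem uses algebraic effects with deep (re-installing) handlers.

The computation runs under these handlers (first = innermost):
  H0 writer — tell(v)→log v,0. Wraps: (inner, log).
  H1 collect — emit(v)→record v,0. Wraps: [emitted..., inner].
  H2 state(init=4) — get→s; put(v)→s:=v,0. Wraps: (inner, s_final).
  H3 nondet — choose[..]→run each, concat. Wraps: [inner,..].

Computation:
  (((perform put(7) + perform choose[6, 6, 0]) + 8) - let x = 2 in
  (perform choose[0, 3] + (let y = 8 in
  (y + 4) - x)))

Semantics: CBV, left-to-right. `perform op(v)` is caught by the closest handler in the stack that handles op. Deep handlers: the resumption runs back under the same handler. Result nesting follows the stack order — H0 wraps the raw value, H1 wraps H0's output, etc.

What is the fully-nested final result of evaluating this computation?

Evaluation trace:
put(7) @ H2 ⇒ s:=7
choose[6, 6, 0] @ H3
  branch[0] choose=6:
    choose[0, 3] @ H3
      branch[0] choose=0:
        H0 returns (4, ())
        H1 returns [(4, ())]
        H2 returns ([(4, ())], 7)
        H3 returns [([(4, ())], 7)]
      branch[1] choose=3:
        H0 returns (1, ())
        H1 returns [(1, ())]
        H2 returns ([(1, ())], 7)
        H3 returns [([(1, ())], 7)]
  branch[1] choose=6:
    choose[0, 3] @ H3
      branch[0] choose=0:
        H0 returns (4, ())
        H1 returns [(4, ())]
        H2 returns ([(4, ())], 7)
        H3 returns [([(4, ())], 7)]
      branch[1] choose=3:
        H0 returns (1, ())
        H1 returns [(1, ())]
        H2 returns ([(1, ())], 7)
        H3 returns [([(1, ())], 7)]
  branch[2] choose=0:
    choose[0, 3] @ H3
      branch[0] choose=0:
        H0 returns (-2, ())
        H1 returns [(-2, ())]
        H2 returns ([(-2, ())], 7)
        H3 returns [([(-2, ())], 7)]
      branch[1] choose=3:
        H0 returns (-5, ())
        H1 returns [(-5, ())]
        H2 returns ([(-5, ())], 7)
        H3 returns [([(-5, ())], 7)]
= [([(4, ())], 7), ([(1, ())], 7), ([(4, ())], 7), ([(1, ())], 7), ([(-2, ())], 7), ([(-5, ())], 7)]

Answer: [([(4, ())], 7), ([(1, ())], 7), ([(4, ())], 7), ([(1, ())], 7), ([(-2, ())], 7), ([(-5, ())], 7)]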